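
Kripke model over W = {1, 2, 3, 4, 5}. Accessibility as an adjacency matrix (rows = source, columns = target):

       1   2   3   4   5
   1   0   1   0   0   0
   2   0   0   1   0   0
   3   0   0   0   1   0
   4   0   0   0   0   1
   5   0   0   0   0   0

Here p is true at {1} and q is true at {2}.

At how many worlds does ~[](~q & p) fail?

1: [](~q & p) is F. ✓
2: [](~q & p) is F. ✓
3: [](~q & p) is F. ✓
4: [](~q & p) is F. ✓
5: [](~q & p) is T. ✗
Satisfying worlds: {1, 2, 3, 4}.
So ~[](~q & p) fails at the other 1 world.

1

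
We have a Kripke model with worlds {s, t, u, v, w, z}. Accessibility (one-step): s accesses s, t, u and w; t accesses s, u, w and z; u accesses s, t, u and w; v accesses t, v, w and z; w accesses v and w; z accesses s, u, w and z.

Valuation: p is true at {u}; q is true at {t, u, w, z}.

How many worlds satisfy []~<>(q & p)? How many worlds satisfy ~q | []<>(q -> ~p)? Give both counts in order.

For []~<>(q & p):
s: successors {s, t, u, w}; ~<>(q & p) there: s:F, t:F, u:F, w:T. ✗
t: successors {s, u, w, z}; ~<>(q & p) there: s:F, u:F, w:T, z:F. ✗
u: successors {s, t, u, w}; ~<>(q & p) there: s:F, t:F, u:F, w:T. ✗
v: successors {t, v, w, z}; ~<>(q & p) there: t:F, v:T, w:T, z:F. ✗
w: successors {v, w}; ~<>(q & p) there: v:T, w:T. ✓
z: successors {s, u, w, z}; ~<>(q & p) there: s:F, u:F, w:T, z:F. ✗
— 1 world.
For ~q | []<>(q -> ~p):
s: ~q is T, []<>(q -> ~p) is T. ✓
t: ~q is F, []<>(q -> ~p) is T. ✓
u: ~q is F, []<>(q -> ~p) is T. ✓
v: ~q is T, []<>(q -> ~p) is T. ✓
w: ~q is F, []<>(q -> ~p) is T. ✓
z: ~q is F, []<>(q -> ~p) is T. ✓
— 6 worlds.

1 and 6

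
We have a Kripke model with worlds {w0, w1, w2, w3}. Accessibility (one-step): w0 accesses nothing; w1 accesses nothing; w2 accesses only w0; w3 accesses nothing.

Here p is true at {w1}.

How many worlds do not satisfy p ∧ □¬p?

w0: p is F, □¬p is T. ✗
w1: p is T, □¬p is T. ✓
w2: p is F, □¬p is T. ✗
w3: p is F, □¬p is T. ✗
Satisfying worlds: {w1}.
So p ∧ □¬p fails at the other 3 worlds.

3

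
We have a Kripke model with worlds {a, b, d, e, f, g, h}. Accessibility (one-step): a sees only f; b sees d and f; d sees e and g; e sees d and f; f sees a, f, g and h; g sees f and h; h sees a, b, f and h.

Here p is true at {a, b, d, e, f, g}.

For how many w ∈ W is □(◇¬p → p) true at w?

4

a: successors {f}; ◇¬p → p there: f:T. ✓
b: successors {d, f}; ◇¬p → p there: d:T, f:T. ✓
d: successors {e, g}; ◇¬p → p there: e:T, g:T. ✓
e: successors {d, f}; ◇¬p → p there: d:T, f:T. ✓
f: successors {a, f, g, h}; ◇¬p → p there: a:T, f:T, g:T, h:F. ✗
g: successors {f, h}; ◇¬p → p there: f:T, h:F. ✗
h: successors {a, b, f, h}; ◇¬p → p there: a:T, b:T, f:T, h:F. ✗
Satisfying worlds: {a, b, d, e}.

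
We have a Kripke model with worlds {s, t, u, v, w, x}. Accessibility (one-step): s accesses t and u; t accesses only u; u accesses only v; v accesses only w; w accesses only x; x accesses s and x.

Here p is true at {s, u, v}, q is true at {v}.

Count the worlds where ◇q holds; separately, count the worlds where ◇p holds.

For ◇q:
s: successors {t, u}; q there: t:F, u:F. ✗
t: successors {u}; q there: u:F. ✗
u: successors {v}; q there: v:T. ✓
v: successors {w}; q there: w:F. ✗
w: successors {x}; q there: x:F. ✗
x: successors {s, x}; q there: s:F, x:F. ✗
— 1 world.
For ◇p:
s: successors {t, u}; p there: t:F, u:T. ✓
t: successors {u}; p there: u:T. ✓
u: successors {v}; p there: v:T. ✓
v: successors {w}; p there: w:F. ✗
w: successors {x}; p there: x:F. ✗
x: successors {s, x}; p there: s:T, x:F. ✓
— 4 worlds.

1 and 4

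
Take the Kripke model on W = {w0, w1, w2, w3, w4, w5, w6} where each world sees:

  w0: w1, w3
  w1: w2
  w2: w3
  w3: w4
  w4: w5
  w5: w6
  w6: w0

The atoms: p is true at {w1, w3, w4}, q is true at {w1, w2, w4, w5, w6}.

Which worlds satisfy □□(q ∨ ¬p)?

w0: successors {w1, w3}; □(q ∨ ¬p) there: w1:T, w3:T. ✓
w1: successors {w2}; □(q ∨ ¬p) there: w2:F. ✗
w2: successors {w3}; □(q ∨ ¬p) there: w3:T. ✓
w3: successors {w4}; □(q ∨ ¬p) there: w4:T. ✓
w4: successors {w5}; □(q ∨ ¬p) there: w5:T. ✓
w5: successors {w6}; □(q ∨ ¬p) there: w6:T. ✓
w6: successors {w0}; □(q ∨ ¬p) there: w0:F. ✗

{w0, w2, w3, w4, w5}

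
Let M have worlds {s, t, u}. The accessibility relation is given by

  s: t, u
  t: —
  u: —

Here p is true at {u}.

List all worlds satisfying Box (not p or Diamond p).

s: successors {t, u}; not p or Diamond p there: t:T, u:F. ✗
t: no successors, so Box (not p or Diamond p) holds vacuously. ✓
u: no successors, so Box (not p or Diamond p) holds vacuously. ✓

{t, u}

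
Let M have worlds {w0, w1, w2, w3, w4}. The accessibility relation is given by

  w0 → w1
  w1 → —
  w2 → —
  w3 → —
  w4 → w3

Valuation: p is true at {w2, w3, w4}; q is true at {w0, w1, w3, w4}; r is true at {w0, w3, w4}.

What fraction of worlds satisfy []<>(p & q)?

w0: successors {w1}; <>(p & q) there: w1:F. ✗
w1: no successors, so []<>(p & q) holds vacuously. ✓
w2: no successors, so []<>(p & q) holds vacuously. ✓
w3: no successors, so []<>(p & q) holds vacuously. ✓
w4: successors {w3}; <>(p & q) there: w3:F. ✗
That's 3 of 5 worlds, so 3/5.

3/5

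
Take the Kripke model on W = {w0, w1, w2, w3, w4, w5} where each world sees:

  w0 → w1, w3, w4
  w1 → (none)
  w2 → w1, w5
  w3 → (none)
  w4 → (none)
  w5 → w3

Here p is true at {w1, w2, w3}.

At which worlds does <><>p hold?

{w2}

w0: successors {w1, w3, w4}; <>p there: w1:F, w3:F, w4:F. ✗
w1: no successors, so <><>p fails. ✗
w2: successors {w1, w5}; <>p there: w1:F, w5:T. ✓
w3: no successors, so <><>p fails. ✗
w4: no successors, so <><>p fails. ✗
w5: successors {w3}; <>p there: w3:F. ✗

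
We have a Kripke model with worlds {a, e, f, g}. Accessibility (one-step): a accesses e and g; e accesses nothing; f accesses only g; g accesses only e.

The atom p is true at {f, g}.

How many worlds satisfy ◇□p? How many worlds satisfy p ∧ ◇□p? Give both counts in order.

2 and 1

For ◇□p:
a: successors {e, g}; □p there: e:T, g:F. ✓
e: no successors, so ◇□p fails. ✗
f: successors {g}; □p there: g:F. ✗
g: successors {e}; □p there: e:T. ✓
— 2 worlds.
For p ∧ ◇□p:
a: p is F, ◇□p is T. ✗
e: p is F, ◇□p is F. ✗
f: p is T, ◇□p is F. ✗
g: p is T, ◇□p is T. ✓
— 1 world.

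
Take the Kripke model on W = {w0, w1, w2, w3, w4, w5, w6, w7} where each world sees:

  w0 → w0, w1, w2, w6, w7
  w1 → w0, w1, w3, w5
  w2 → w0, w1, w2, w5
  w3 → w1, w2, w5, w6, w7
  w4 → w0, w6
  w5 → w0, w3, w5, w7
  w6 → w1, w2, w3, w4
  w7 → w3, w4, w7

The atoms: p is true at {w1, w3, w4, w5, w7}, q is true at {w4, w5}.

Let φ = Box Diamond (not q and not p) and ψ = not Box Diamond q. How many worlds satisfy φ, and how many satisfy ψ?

For Box Diamond (not q and not p):
w0: successors {w0, w1, w2, w6, w7}; Diamond (not q and not p) there: w0:T, w1:T, w2:T, w6:T, w7:F. ✗
w1: successors {w0, w1, w3, w5}; Diamond (not q and not p) there: w0:T, w1:T, w3:T, w5:T. ✓
w2: successors {w0, w1, w2, w5}; Diamond (not q and not p) there: w0:T, w1:T, w2:T, w5:T. ✓
w3: successors {w1, w2, w5, w6, w7}; Diamond (not q and not p) there: w1:T, w2:T, w5:T, w6:T, w7:F. ✗
w4: successors {w0, w6}; Diamond (not q and not p) there: w0:T, w6:T. ✓
w5: successors {w0, w3, w5, w7}; Diamond (not q and not p) there: w0:T, w3:T, w5:T, w7:F. ✗
w6: successors {w1, w2, w3, w4}; Diamond (not q and not p) there: w1:T, w2:T, w3:T, w4:T. ✓
w7: successors {w3, w4, w7}; Diamond (not q and not p) there: w3:T, w4:T, w7:F. ✗
— 4 worlds.
For not Box Diamond q:
w0: Box Diamond q is F. ✓
w1: Box Diamond q is F. ✓
w2: Box Diamond q is F. ✓
w3: Box Diamond q is T. ✗
w4: Box Diamond q is F. ✓
w5: Box Diamond q is F. ✓
w6: Box Diamond q is F. ✓
w7: Box Diamond q is F. ✓
— 7 worlds.

4 and 7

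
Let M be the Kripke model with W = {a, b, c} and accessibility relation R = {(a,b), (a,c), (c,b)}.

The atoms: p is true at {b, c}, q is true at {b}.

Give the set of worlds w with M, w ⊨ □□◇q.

{b, c}

a: successors {b, c}; □◇q there: b:T, c:F. ✗
b: no successors, so □□◇q holds vacuously. ✓
c: successors {b}; □◇q there: b:T. ✓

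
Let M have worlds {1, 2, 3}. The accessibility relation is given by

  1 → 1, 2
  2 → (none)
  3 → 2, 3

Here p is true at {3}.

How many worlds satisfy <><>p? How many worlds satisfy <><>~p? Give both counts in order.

1 and 2

For <><>p:
1: successors {1, 2}; <>p there: 1:F, 2:F. ✗
2: no successors, so <><>p fails. ✗
3: successors {2, 3}; <>p there: 2:F, 3:T. ✓
— 1 world.
For <><>~p:
1: successors {1, 2}; <>~p there: 1:T, 2:F. ✓
2: no successors, so <><>~p fails. ✗
3: successors {2, 3}; <>~p there: 2:F, 3:T. ✓
— 2 worlds.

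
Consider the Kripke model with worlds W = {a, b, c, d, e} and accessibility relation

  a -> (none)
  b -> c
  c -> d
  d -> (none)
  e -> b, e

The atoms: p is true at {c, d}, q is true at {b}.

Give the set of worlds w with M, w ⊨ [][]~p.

{a, c, d}

a: no successors, so [][]~p holds vacuously. ✓
b: successors {c}; []~p there: c:F. ✗
c: successors {d}; []~p there: d:T. ✓
d: no successors, so [][]~p holds vacuously. ✓
e: successors {b, e}; []~p there: b:F, e:T. ✗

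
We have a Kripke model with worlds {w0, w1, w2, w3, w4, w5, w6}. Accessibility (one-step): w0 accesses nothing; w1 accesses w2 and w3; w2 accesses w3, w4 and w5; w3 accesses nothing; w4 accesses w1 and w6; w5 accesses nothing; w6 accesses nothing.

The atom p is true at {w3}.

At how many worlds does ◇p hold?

w0: no successors, so ◇p fails. ✗
w1: successors {w2, w3}; p there: w2:F, w3:T. ✓
w2: successors {w3, w4, w5}; p there: w3:T, w4:F, w5:F. ✓
w3: no successors, so ◇p fails. ✗
w4: successors {w1, w6}; p there: w1:F, w6:F. ✗
w5: no successors, so ◇p fails. ✗
w6: no successors, so ◇p fails. ✗
Satisfying worlds: {w1, w2}.

2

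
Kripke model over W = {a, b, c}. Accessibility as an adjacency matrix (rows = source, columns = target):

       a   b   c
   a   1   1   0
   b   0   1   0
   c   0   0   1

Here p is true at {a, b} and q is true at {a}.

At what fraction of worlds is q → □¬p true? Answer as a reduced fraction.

a: q is T, □¬p is F. ✗
b: q is F, □¬p is F. ✓
c: q is F, □¬p is T. ✓
That's 2 of 3 worlds, so 2/3.

2/3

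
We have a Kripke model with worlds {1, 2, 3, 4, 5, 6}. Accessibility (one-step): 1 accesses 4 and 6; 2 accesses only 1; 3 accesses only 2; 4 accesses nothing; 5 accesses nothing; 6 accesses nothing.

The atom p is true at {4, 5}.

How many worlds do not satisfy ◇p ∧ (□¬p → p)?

5

1: ◇p is T, □¬p → p is T. ✓
2: ◇p is F, □¬p → p is F. ✗
3: ◇p is F, □¬p → p is F. ✗
4: ◇p is F, □¬p → p is T. ✗
5: ◇p is F, □¬p → p is T. ✗
6: ◇p is F, □¬p → p is F. ✗
Satisfying worlds: {1}.
So ◇p ∧ (□¬p → p) fails at the other 5 worlds.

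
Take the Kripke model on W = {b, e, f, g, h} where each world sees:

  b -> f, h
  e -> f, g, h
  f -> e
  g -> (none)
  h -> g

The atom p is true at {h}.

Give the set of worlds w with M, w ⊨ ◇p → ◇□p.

b: ◇p is T, ◇□p is F. ✗
e: ◇p is T, ◇□p is T. ✓
f: ◇p is F, ◇□p is F. ✓
g: ◇p is F, ◇□p is F. ✓
h: ◇p is F, ◇□p is T. ✓

{e, f, g, h}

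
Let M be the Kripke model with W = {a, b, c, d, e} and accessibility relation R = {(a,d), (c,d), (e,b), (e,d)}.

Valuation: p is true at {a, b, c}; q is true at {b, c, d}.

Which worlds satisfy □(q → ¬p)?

a: successors {d}; q → ¬p there: d:T. ✓
b: no successors, so □(q → ¬p) holds vacuously. ✓
c: successors {d}; q → ¬p there: d:T. ✓
d: no successors, so □(q → ¬p) holds vacuously. ✓
e: successors {b, d}; q → ¬p there: b:F, d:T. ✗

{a, b, c, d}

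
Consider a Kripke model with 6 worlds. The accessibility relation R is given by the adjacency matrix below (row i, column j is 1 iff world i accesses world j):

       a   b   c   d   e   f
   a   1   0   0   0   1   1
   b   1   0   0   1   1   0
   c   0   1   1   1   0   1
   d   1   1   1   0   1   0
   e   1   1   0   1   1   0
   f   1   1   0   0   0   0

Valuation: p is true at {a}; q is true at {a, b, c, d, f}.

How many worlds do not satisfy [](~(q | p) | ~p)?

5

a: successors {a, e, f}; ~(q | p) | ~p there: a:F, e:T, f:T. ✗
b: successors {a, d, e}; ~(q | p) | ~p there: a:F, d:T, e:T. ✗
c: successors {b, c, d, f}; ~(q | p) | ~p there: b:T, c:T, d:T, f:T. ✓
d: successors {a, b, c, e}; ~(q | p) | ~p there: a:F, b:T, c:T, e:T. ✗
e: successors {a, b, d, e}; ~(q | p) | ~p there: a:F, b:T, d:T, e:T. ✗
f: successors {a, b}; ~(q | p) | ~p there: a:F, b:T. ✗
Satisfying worlds: {c}.
So [](~(q | p) | ~p) fails at the other 5 worlds.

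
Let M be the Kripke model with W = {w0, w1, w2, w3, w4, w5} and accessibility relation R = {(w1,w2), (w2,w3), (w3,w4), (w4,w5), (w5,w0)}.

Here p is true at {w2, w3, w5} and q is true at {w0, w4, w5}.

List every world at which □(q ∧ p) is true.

w0: no successors, so □(q ∧ p) holds vacuously. ✓
w1: successors {w2}; q ∧ p there: w2:F. ✗
w2: successors {w3}; q ∧ p there: w3:F. ✗
w3: successors {w4}; q ∧ p there: w4:F. ✗
w4: successors {w5}; q ∧ p there: w5:T. ✓
w5: successors {w0}; q ∧ p there: w0:F. ✗

{w0, w4}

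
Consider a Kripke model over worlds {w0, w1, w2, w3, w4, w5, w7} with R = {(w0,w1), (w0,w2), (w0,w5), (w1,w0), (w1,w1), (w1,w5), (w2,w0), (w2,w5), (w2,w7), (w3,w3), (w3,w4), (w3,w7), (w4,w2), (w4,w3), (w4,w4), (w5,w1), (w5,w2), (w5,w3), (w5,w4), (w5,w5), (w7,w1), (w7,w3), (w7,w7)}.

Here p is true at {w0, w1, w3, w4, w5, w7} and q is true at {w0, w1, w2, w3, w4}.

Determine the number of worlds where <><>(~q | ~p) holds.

w0: successors {w1, w2, w5}; <>(~q | ~p) there: w1:T, w2:T, w5:T. ✓
w1: successors {w0, w1, w5}; <>(~q | ~p) there: w0:T, w1:T, w5:T. ✓
w2: successors {w0, w5, w7}; <>(~q | ~p) there: w0:T, w5:T, w7:T. ✓
w3: successors {w3, w4, w7}; <>(~q | ~p) there: w3:T, w4:T, w7:T. ✓
w4: successors {w2, w3, w4}; <>(~q | ~p) there: w2:T, w3:T, w4:T. ✓
w5: successors {w1, w2, w3, w4, w5}; <>(~q | ~p) there: w1:T, w2:T, w3:T, w4:T, w5:T. ✓
w7: successors {w1, w3, w7}; <>(~q | ~p) there: w1:T, w3:T, w7:T. ✓
Satisfying worlds: {w0, w1, w2, w3, w4, w5, w7}.

7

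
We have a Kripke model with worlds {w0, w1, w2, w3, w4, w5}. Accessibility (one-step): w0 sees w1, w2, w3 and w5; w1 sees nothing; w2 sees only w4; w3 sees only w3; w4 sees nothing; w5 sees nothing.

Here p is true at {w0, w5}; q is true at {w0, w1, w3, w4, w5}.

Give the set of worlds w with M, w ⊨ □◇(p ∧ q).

{w1, w4, w5}

w0: successors {w1, w2, w3, w5}; ◇(p ∧ q) there: w1:F, w2:F, w3:F, w5:F. ✗
w1: no successors, so □◇(p ∧ q) holds vacuously. ✓
w2: successors {w4}; ◇(p ∧ q) there: w4:F. ✗
w3: successors {w3}; ◇(p ∧ q) there: w3:F. ✗
w4: no successors, so □◇(p ∧ q) holds vacuously. ✓
w5: no successors, so □◇(p ∧ q) holds vacuously. ✓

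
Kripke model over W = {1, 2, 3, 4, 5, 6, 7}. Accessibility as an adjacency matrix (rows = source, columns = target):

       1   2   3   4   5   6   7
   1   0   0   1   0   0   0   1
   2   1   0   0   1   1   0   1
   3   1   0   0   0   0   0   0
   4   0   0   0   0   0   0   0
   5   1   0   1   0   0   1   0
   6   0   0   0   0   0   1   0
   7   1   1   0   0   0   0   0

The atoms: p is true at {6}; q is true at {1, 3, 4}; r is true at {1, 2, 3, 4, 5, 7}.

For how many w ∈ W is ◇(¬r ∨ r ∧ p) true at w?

1: successors {3, 7}; ¬r ∨ r ∧ p there: 3:F, 7:F. ✗
2: successors {1, 4, 5, 7}; ¬r ∨ r ∧ p there: 1:F, 4:F, 5:F, 7:F. ✗
3: successors {1}; ¬r ∨ r ∧ p there: 1:F. ✗
4: no successors, so ◇(¬r ∨ r ∧ p) fails. ✗
5: successors {1, 3, 6}; ¬r ∨ r ∧ p there: 1:F, 3:F, 6:T. ✓
6: successors {6}; ¬r ∨ r ∧ p there: 6:T. ✓
7: successors {1, 2}; ¬r ∨ r ∧ p there: 1:F, 2:F. ✗
Satisfying worlds: {5, 6}.

2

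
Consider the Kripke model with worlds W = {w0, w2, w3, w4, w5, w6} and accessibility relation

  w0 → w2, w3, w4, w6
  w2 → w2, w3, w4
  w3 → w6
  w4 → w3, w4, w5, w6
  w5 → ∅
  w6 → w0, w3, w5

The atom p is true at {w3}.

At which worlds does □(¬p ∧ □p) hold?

{w5}

w0: successors {w2, w3, w4, w6}; ¬p ∧ □p there: w2:F, w3:F, w4:F, w6:F. ✗
w2: successors {w2, w3, w4}; ¬p ∧ □p there: w2:F, w3:F, w4:F. ✗
w3: successors {w6}; ¬p ∧ □p there: w6:F. ✗
w4: successors {w3, w4, w5, w6}; ¬p ∧ □p there: w3:F, w4:F, w5:T, w6:F. ✗
w5: no successors, so □(¬p ∧ □p) holds vacuously. ✓
w6: successors {w0, w3, w5}; ¬p ∧ □p there: w0:F, w3:F, w5:T. ✗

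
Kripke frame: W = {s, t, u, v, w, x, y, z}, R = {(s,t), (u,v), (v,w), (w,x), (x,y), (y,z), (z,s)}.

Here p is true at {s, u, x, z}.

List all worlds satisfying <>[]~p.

s: successors {t}; []~p there: t:T. ✓
t: no successors, so <>[]~p fails. ✗
u: successors {v}; []~p there: v:T. ✓
v: successors {w}; []~p there: w:F. ✗
w: successors {x}; []~p there: x:T. ✓
x: successors {y}; []~p there: y:F. ✗
y: successors {z}; []~p there: z:F. ✗
z: successors {s}; []~p there: s:T. ✓

{s, u, w, z}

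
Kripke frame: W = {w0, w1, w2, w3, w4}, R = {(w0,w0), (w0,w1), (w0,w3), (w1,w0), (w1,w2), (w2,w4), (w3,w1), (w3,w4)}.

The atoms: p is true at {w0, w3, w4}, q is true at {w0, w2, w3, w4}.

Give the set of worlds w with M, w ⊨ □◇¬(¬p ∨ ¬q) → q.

w0: □◇¬(¬p ∨ ¬q) is T, q is T. ✓
w1: □◇¬(¬p ∨ ¬q) is T, q is F. ✗
w2: □◇¬(¬p ∨ ¬q) is F, q is T. ✓
w3: □◇¬(¬p ∨ ¬q) is F, q is T. ✓
w4: □◇¬(¬p ∨ ¬q) is T, q is T. ✓

{w0, w2, w3, w4}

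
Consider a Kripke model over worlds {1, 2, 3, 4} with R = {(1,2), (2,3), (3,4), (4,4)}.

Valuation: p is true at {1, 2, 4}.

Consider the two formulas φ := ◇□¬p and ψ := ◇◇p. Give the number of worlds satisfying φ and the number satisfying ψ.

1 and 3

For ◇□¬p:
1: successors {2}; □¬p there: 2:T. ✓
2: successors {3}; □¬p there: 3:F. ✗
3: successors {4}; □¬p there: 4:F. ✗
4: successors {4}; □¬p there: 4:F. ✗
— 1 world.
For ◇◇p:
1: successors {2}; ◇p there: 2:F. ✗
2: successors {3}; ◇p there: 3:T. ✓
3: successors {4}; ◇p there: 4:T. ✓
4: successors {4}; ◇p there: 4:T. ✓
— 3 worlds.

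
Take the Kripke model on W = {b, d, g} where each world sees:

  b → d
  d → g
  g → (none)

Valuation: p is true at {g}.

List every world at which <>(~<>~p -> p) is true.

b: successors {d}; ~<>~p -> p there: d:F. ✗
d: successors {g}; ~<>~p -> p there: g:T. ✓
g: no successors, so <>(~<>~p -> p) fails. ✗

{d}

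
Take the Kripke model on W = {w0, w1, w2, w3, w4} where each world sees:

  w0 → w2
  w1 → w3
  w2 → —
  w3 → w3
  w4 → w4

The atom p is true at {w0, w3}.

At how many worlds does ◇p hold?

w0: successors {w2}; p there: w2:F. ✗
w1: successors {w3}; p there: w3:T. ✓
w2: no successors, so ◇p fails. ✗
w3: successors {w3}; p there: w3:T. ✓
w4: successors {w4}; p there: w4:F. ✗
Satisfying worlds: {w1, w3}.

2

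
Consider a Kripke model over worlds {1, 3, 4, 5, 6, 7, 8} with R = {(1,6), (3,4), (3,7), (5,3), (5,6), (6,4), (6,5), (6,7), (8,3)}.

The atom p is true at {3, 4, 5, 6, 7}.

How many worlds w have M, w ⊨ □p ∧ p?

1: □p is T, p is F. ✗
3: □p is T, p is T. ✓
4: □p is T, p is T. ✓
5: □p is T, p is T. ✓
6: □p is T, p is T. ✓
7: □p is T, p is T. ✓
8: □p is T, p is F. ✗
Satisfying worlds: {3, 4, 5, 6, 7}.

5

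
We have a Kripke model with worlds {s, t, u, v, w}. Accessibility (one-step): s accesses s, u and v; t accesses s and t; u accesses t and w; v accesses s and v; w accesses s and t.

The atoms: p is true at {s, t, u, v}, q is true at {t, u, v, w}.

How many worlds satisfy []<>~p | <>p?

s: []<>~p is F, <>p is T. ✓
t: []<>~p is F, <>p is T. ✓
u: []<>~p is F, <>p is T. ✓
v: []<>~p is F, <>p is T. ✓
w: []<>~p is F, <>p is T. ✓
Satisfying worlds: {s, t, u, v, w}.

5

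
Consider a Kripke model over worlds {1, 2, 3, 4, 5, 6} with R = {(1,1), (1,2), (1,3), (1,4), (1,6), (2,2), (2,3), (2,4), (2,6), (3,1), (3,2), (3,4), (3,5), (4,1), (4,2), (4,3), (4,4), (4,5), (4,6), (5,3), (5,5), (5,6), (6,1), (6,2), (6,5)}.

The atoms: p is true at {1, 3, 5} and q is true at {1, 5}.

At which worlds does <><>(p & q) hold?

{1, 2, 3, 4, 5, 6}

1: successors {1, 2, 3, 4, 6}; <>(p & q) there: 1:T, 2:F, 3:T, 4:T, 6:T. ✓
2: successors {2, 3, 4, 6}; <>(p & q) there: 2:F, 3:T, 4:T, 6:T. ✓
3: successors {1, 2, 4, 5}; <>(p & q) there: 1:T, 2:F, 4:T, 5:T. ✓
4: successors {1, 2, 3, 4, 5, 6}; <>(p & q) there: 1:T, 2:F, 3:T, 4:T, 5:T, 6:T. ✓
5: successors {3, 5, 6}; <>(p & q) there: 3:T, 5:T, 6:T. ✓
6: successors {1, 2, 5}; <>(p & q) there: 1:T, 2:F, 5:T. ✓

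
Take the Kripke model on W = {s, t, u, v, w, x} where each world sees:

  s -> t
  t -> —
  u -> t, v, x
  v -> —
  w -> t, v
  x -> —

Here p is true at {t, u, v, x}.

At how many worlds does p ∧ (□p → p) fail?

2

s: p is F, □p → p is F. ✗
t: p is T, □p → p is T. ✓
u: p is T, □p → p is T. ✓
v: p is T, □p → p is T. ✓
w: p is F, □p → p is F. ✗
x: p is T, □p → p is T. ✓
Satisfying worlds: {t, u, v, x}.
So p ∧ (□p → p) fails at the other 2 worlds.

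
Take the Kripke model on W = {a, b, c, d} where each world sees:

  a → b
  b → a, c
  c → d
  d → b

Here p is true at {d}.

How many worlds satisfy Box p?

a: successors {b}; p there: b:F. ✗
b: successors {a, c}; p there: a:F, c:F. ✗
c: successors {d}; p there: d:T. ✓
d: successors {b}; p there: b:F. ✗
Satisfying worlds: {c}.

1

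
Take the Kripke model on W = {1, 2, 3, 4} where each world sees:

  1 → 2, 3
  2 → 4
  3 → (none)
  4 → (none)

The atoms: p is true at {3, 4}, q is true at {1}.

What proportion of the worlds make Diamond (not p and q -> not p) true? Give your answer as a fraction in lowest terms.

1: successors {2, 3}; not p and q -> not p there: 2:T, 3:T. ✓
2: successors {4}; not p and q -> not p there: 4:T. ✓
3: no successors, so Diamond (not p and q -> not p) fails. ✗
4: no successors, so Diamond (not p and q -> not p) fails. ✗
That's 2 of 4 worlds, so 2/4 = 1/2.

1/2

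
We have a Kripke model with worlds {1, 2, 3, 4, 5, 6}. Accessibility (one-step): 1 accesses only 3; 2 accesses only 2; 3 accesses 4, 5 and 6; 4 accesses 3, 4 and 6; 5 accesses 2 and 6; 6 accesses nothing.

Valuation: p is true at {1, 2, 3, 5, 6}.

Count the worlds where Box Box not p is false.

5

1: successors {3}; Box not p there: 3:F. ✗
2: successors {2}; Box not p there: 2:F. ✗
3: successors {4, 5, 6}; Box not p there: 4:F, 5:F, 6:T. ✗
4: successors {3, 4, 6}; Box not p there: 3:F, 4:F, 6:T. ✗
5: successors {2, 6}; Box not p there: 2:F, 6:T. ✗
6: no successors, so Box Box not p holds vacuously. ✓
Satisfying worlds: {6}.
So Box Box not p fails at the other 5 worlds.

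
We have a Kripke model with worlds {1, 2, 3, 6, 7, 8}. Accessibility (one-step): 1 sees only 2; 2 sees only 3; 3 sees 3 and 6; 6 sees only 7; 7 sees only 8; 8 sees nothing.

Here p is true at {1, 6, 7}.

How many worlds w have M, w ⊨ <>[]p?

2

1: successors {2}; []p there: 2:F. ✗
2: successors {3}; []p there: 3:F. ✗
3: successors {3, 6}; []p there: 3:F, 6:T. ✓
6: successors {7}; []p there: 7:F. ✗
7: successors {8}; []p there: 8:T. ✓
8: no successors, so <>[]p fails. ✗
Satisfying worlds: {3, 7}.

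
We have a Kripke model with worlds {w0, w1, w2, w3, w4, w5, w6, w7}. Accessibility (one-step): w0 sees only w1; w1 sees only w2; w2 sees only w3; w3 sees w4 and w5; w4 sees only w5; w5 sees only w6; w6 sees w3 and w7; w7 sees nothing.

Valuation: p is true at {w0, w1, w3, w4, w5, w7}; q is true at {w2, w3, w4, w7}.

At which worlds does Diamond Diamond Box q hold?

w0: successors {w1}; Diamond Box q there: w1:T. ✓
w1: successors {w2}; Diamond Box q there: w2:F. ✗
w2: successors {w3}; Diamond Box q there: w3:F. ✗
w3: successors {w4, w5}; Diamond Box q there: w4:F, w5:T. ✓
w4: successors {w5}; Diamond Box q there: w5:T. ✓
w5: successors {w6}; Diamond Box q there: w6:T. ✓
w6: successors {w3, w7}; Diamond Box q there: w3:F, w7:F. ✗
w7: no successors, so Diamond Diamond Box q fails. ✗

{w0, w3, w4, w5}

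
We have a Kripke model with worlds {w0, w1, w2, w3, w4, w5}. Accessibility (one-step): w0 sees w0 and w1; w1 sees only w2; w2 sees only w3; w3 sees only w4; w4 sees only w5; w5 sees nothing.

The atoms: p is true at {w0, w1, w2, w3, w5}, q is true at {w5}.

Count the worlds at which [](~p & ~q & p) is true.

w0: successors {w0, w1}; ~p & ~q & p there: w0:F, w1:F. ✗
w1: successors {w2}; ~p & ~q & p there: w2:F. ✗
w2: successors {w3}; ~p & ~q & p there: w3:F. ✗
w3: successors {w4}; ~p & ~q & p there: w4:F. ✗
w4: successors {w5}; ~p & ~q & p there: w5:F. ✗
w5: no successors, so [](~p & ~q & p) holds vacuously. ✓
Satisfying worlds: {w5}.

1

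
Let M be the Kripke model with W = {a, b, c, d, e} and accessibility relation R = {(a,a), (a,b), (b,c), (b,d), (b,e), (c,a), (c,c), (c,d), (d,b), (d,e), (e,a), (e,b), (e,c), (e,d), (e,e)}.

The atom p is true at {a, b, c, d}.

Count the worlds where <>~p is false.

2

a: successors {a, b}; ~p there: a:F, b:F. ✗
b: successors {c, d, e}; ~p there: c:F, d:F, e:T. ✓
c: successors {a, c, d}; ~p there: a:F, c:F, d:F. ✗
d: successors {b, e}; ~p there: b:F, e:T. ✓
e: successors {a, b, c, d, e}; ~p there: a:F, b:F, c:F, d:F, e:T. ✓
Satisfying worlds: {b, d, e}.
So <>~p fails at the other 2 worlds.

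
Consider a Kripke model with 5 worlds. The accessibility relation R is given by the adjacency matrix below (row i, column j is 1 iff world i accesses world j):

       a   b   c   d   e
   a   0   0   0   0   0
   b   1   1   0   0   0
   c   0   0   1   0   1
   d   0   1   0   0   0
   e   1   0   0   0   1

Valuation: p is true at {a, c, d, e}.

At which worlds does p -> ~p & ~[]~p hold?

{b}

a: p is T, ~p & ~[]~p is F. ✗
b: p is F, ~p & ~[]~p is T. ✓
c: p is T, ~p & ~[]~p is F. ✗
d: p is T, ~p & ~[]~p is F. ✗
e: p is T, ~p & ~[]~p is F. ✗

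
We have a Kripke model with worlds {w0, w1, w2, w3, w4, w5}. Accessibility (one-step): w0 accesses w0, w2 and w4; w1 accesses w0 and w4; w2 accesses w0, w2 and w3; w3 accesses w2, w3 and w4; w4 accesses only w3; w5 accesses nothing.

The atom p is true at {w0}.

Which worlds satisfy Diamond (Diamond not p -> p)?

{w0, w1, w2}

w0: successors {w0, w2, w4}; Diamond not p -> p there: w0:T, w2:F, w4:F. ✓
w1: successors {w0, w4}; Diamond not p -> p there: w0:T, w4:F. ✓
w2: successors {w0, w2, w3}; Diamond not p -> p there: w0:T, w2:F, w3:F. ✓
w3: successors {w2, w3, w4}; Diamond not p -> p there: w2:F, w3:F, w4:F. ✗
w4: successors {w3}; Diamond not p -> p there: w3:F. ✗
w5: no successors, so Diamond (Diamond not p -> p) fails. ✗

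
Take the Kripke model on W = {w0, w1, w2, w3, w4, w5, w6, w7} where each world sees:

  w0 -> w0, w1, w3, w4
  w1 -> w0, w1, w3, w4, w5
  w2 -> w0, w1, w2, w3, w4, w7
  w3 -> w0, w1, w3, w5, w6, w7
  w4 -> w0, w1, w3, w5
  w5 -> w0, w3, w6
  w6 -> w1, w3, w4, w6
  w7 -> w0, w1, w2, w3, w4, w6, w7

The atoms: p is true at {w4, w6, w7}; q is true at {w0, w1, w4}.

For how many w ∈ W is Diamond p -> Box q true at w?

w0: Diamond p is T, Box q is F. ✗
w1: Diamond p is T, Box q is F. ✗
w2: Diamond p is T, Box q is F. ✗
w3: Diamond p is T, Box q is F. ✗
w4: Diamond p is F, Box q is F. ✓
w5: Diamond p is T, Box q is F. ✗
w6: Diamond p is T, Box q is F. ✗
w7: Diamond p is T, Box q is F. ✗
Satisfying worlds: {w4}.

1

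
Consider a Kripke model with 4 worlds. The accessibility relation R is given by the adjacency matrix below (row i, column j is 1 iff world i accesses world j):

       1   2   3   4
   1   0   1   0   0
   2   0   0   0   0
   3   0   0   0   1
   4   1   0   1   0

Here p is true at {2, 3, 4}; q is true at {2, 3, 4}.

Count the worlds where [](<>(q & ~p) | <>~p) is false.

1: successors {2}; <>(q & ~p) | <>~p there: 2:F. ✗
2: no successors, so [](<>(q & ~p) | <>~p) holds vacuously. ✓
3: successors {4}; <>(q & ~p) | <>~p there: 4:T. ✓
4: successors {1, 3}; <>(q & ~p) | <>~p there: 1:F, 3:F. ✗
Satisfying worlds: {2, 3}.
So [](<>(q & ~p) | <>~p) fails at the other 2 worlds.

2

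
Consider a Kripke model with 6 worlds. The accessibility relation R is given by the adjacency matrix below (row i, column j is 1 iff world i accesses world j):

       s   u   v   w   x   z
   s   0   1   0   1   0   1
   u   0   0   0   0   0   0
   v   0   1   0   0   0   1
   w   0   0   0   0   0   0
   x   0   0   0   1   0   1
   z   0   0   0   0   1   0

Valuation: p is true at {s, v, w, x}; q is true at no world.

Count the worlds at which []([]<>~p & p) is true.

2

s: successors {u, w, z}; []<>~p & p there: u:F, w:T, z:F. ✗
u: no successors, so []([]<>~p & p) holds vacuously. ✓
v: successors {u, z}; []<>~p & p there: u:F, z:F. ✗
w: no successors, so []([]<>~p & p) holds vacuously. ✓
x: successors {w, z}; []<>~p & p there: w:T, z:F. ✗
z: successors {x}; []<>~p & p there: x:F. ✗
Satisfying worlds: {u, w}.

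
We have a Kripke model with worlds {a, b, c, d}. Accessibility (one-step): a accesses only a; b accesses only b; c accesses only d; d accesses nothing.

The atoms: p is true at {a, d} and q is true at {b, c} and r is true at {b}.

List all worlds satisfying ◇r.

{b}

a: successors {a}; r there: a:F. ✗
b: successors {b}; r there: b:T. ✓
c: successors {d}; r there: d:F. ✗
d: no successors, so ◇r fails. ✗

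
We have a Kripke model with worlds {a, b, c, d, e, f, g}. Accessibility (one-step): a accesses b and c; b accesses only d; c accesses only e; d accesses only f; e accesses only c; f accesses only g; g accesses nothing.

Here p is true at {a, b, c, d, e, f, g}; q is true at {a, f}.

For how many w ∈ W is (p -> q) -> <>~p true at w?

5

a: p -> q is T, <>~p is F. ✗
b: p -> q is F, <>~p is F. ✓
c: p -> q is F, <>~p is F. ✓
d: p -> q is F, <>~p is F. ✓
e: p -> q is F, <>~p is F. ✓
f: p -> q is T, <>~p is F. ✗
g: p -> q is F, <>~p is F. ✓
Satisfying worlds: {b, c, d, e, g}.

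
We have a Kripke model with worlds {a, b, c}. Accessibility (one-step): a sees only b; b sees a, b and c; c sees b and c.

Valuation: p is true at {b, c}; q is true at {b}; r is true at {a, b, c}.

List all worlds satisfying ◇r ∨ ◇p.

a: ◇r is T, ◇p is T. ✓
b: ◇r is T, ◇p is T. ✓
c: ◇r is T, ◇p is T. ✓

{a, b, c}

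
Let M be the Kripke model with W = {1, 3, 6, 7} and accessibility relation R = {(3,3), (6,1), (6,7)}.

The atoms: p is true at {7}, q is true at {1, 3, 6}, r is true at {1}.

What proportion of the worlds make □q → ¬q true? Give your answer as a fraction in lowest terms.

1: □q is T, ¬q is F. ✗
3: □q is T, ¬q is F. ✗
6: □q is F, ¬q is F. ✓
7: □q is T, ¬q is T. ✓
That's 2 of 4 worlds, so 2/4 = 1/2.

1/2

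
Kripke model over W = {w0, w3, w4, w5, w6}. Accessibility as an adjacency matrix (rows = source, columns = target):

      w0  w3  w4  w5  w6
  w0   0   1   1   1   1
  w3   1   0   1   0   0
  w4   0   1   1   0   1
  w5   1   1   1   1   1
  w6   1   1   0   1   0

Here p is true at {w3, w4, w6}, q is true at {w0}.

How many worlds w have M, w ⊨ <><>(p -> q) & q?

1

w0: <><>(p -> q) is T, q is T. ✓
w3: <><>(p -> q) is T, q is F. ✗
w4: <><>(p -> q) is T, q is F. ✗
w5: <><>(p -> q) is T, q is F. ✗
w6: <><>(p -> q) is T, q is F. ✗
Satisfying worlds: {w0}.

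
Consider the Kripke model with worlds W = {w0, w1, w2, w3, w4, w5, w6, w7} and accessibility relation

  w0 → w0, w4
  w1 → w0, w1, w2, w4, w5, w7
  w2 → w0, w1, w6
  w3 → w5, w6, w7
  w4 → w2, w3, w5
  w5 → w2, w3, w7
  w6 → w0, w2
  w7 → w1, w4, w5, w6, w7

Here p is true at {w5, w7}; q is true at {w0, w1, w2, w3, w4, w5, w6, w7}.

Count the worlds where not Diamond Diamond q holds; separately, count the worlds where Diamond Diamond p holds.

0 and 7

For not Diamond Diamond q:
w0: Diamond Diamond q is T. ✗
w1: Diamond Diamond q is T. ✗
w2: Diamond Diamond q is T. ✗
w3: Diamond Diamond q is T. ✗
w4: Diamond Diamond q is T. ✗
w5: Diamond Diamond q is T. ✗
w6: Diamond Diamond q is T. ✗
w7: Diamond Diamond q is T. ✗
— 0 worlds.
For Diamond Diamond p:
w0: successors {w0, w4}; Diamond p there: w0:F, w4:T. ✓
w1: successors {w0, w1, w2, w4, w5, w7}; Diamond p there: w0:F, w1:T, w2:F, w4:T, w5:T, w7:T. ✓
w2: successors {w0, w1, w6}; Diamond p there: w0:F, w1:T, w6:F. ✓
w3: successors {w5, w6, w7}; Diamond p there: w5:T, w6:F, w7:T. ✓
w4: successors {w2, w3, w5}; Diamond p there: w2:F, w3:T, w5:T. ✓
w5: successors {w2, w3, w7}; Diamond p there: w2:F, w3:T, w7:T. ✓
w6: successors {w0, w2}; Diamond p there: w0:F, w2:F. ✗
w7: successors {w1, w4, w5, w6, w7}; Diamond p there: w1:T, w4:T, w5:T, w6:F, w7:T. ✓
— 7 worlds.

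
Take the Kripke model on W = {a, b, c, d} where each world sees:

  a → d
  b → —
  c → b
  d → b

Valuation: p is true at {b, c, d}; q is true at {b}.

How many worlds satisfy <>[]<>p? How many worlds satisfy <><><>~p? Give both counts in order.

2 and 0

For <>[]<>p:
a: successors {d}; []<>p there: d:F. ✗
b: no successors, so <>[]<>p fails. ✗
c: successors {b}; []<>p there: b:T. ✓
d: successors {b}; []<>p there: b:T. ✓
— 2 worlds.
For <><><>~p:
a: successors {d}; <><>~p there: d:F. ✗
b: no successors, so <><><>~p fails. ✗
c: successors {b}; <><>~p there: b:F. ✗
d: successors {b}; <><>~p there: b:F. ✗
— 0 worlds.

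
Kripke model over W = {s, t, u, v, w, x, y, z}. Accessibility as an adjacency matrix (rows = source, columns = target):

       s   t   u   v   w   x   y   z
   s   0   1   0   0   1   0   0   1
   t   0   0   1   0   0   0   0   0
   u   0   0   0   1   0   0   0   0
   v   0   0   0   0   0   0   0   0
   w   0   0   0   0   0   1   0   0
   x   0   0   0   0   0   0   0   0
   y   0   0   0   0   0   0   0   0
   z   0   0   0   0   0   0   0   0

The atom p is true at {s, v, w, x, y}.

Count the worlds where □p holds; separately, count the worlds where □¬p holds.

6 and 5

For □p:
s: successors {t, w, z}; p there: t:F, w:T, z:F. ✗
t: successors {u}; p there: u:F. ✗
u: successors {v}; p there: v:T. ✓
v: no successors, so □p holds vacuously. ✓
w: successors {x}; p there: x:T. ✓
x: no successors, so □p holds vacuously. ✓
y: no successors, so □p holds vacuously. ✓
z: no successors, so □p holds vacuously. ✓
— 6 worlds.
For □¬p:
s: successors {t, w, z}; ¬p there: t:T, w:F, z:T. ✗
t: successors {u}; ¬p there: u:T. ✓
u: successors {v}; ¬p there: v:F. ✗
v: no successors, so □¬p holds vacuously. ✓
w: successors {x}; ¬p there: x:F. ✗
x: no successors, so □¬p holds vacuously. ✓
y: no successors, so □¬p holds vacuously. ✓
z: no successors, so □¬p holds vacuously. ✓
— 5 worlds.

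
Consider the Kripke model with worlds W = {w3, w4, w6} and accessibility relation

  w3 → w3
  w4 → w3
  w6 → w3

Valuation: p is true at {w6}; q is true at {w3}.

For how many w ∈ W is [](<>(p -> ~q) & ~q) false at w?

3

w3: successors {w3}; <>(p -> ~q) & ~q there: w3:F. ✗
w4: successors {w3}; <>(p -> ~q) & ~q there: w3:F. ✗
w6: successors {w3}; <>(p -> ~q) & ~q there: w3:F. ✗
Satisfying worlds: ∅.
So [](<>(p -> ~q) & ~q) fails at the other 3 worlds.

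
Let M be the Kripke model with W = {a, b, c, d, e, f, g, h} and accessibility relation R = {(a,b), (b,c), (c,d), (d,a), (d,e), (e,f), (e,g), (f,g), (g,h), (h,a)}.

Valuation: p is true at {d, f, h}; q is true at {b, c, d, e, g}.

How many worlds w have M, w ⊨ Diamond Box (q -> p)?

4

a: successors {b}; Box (q -> p) there: b:F. ✗
b: successors {c}; Box (q -> p) there: c:T. ✓
c: successors {d}; Box (q -> p) there: d:F. ✗
d: successors {a, e}; Box (q -> p) there: a:F, e:F. ✗
e: successors {f, g}; Box (q -> p) there: f:F, g:T. ✓
f: successors {g}; Box (q -> p) there: g:T. ✓
g: successors {h}; Box (q -> p) there: h:T. ✓
h: successors {a}; Box (q -> p) there: a:F. ✗
Satisfying worlds: {b, e, f, g}.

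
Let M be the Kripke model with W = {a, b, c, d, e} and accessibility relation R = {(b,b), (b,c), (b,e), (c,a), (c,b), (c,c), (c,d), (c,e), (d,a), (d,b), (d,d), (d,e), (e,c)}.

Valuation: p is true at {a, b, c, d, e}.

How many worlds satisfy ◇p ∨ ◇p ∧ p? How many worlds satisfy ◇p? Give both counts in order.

For ◇p ∨ ◇p ∧ p:
a: ◇p is F, ◇p ∧ p is F. ✗
b: ◇p is T, ◇p ∧ p is T. ✓
c: ◇p is T, ◇p ∧ p is T. ✓
d: ◇p is T, ◇p ∧ p is T. ✓
e: ◇p is T, ◇p ∧ p is T. ✓
— 4 worlds.
For ◇p:
a: no successors, so ◇p fails. ✗
b: successors {b, c, e}; p there: b:T, c:T, e:T. ✓
c: successors {a, b, c, d, e}; p there: a:T, b:T, c:T, d:T, e:T. ✓
d: successors {a, b, d, e}; p there: a:T, b:T, d:T, e:T. ✓
e: successors {c}; p there: c:T. ✓
— 4 worlds.

4 and 4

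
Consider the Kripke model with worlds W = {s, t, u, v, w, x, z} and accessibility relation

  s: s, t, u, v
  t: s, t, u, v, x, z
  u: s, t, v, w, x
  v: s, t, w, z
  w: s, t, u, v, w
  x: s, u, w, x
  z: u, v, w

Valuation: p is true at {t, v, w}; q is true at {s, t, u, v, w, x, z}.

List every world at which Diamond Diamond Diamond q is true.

{s, t, u, v, w, x, z}

s: successors {s, t, u, v}; Diamond Diamond q there: s:T, t:T, u:T, v:T. ✓
t: successors {s, t, u, v, x, z}; Diamond Diamond q there: s:T, t:T, u:T, v:T, x:T, z:T. ✓
u: successors {s, t, v, w, x}; Diamond Diamond q there: s:T, t:T, v:T, w:T, x:T. ✓
v: successors {s, t, w, z}; Diamond Diamond q there: s:T, t:T, w:T, z:T. ✓
w: successors {s, t, u, v, w}; Diamond Diamond q there: s:T, t:T, u:T, v:T, w:T. ✓
x: successors {s, u, w, x}; Diamond Diamond q there: s:T, u:T, w:T, x:T. ✓
z: successors {u, v, w}; Diamond Diamond q there: u:T, v:T, w:T. ✓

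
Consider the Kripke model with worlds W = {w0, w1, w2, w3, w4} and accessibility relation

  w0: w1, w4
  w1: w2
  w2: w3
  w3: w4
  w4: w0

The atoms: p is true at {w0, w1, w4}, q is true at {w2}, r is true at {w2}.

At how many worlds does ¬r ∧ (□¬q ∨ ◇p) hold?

3

w0: ¬r is T, □¬q ∨ ◇p is T. ✓
w1: ¬r is T, □¬q ∨ ◇p is F. ✗
w2: ¬r is F, □¬q ∨ ◇p is T. ✗
w3: ¬r is T, □¬q ∨ ◇p is T. ✓
w4: ¬r is T, □¬q ∨ ◇p is T. ✓
Satisfying worlds: {w0, w3, w4}.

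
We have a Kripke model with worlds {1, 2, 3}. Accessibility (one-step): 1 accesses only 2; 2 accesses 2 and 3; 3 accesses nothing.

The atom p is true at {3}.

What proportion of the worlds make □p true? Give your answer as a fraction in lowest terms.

1/3

1: successors {2}; p there: 2:F. ✗
2: successors {2, 3}; p there: 2:F, 3:T. ✗
3: no successors, so □p holds vacuously. ✓
That's 1 of 3 worlds, so 1/3.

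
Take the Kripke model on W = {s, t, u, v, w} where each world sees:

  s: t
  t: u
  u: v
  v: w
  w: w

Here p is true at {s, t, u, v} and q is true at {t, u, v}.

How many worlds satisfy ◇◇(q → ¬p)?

s: successors {t}; ◇(q → ¬p) there: t:F. ✗
t: successors {u}; ◇(q → ¬p) there: u:F. ✗
u: successors {v}; ◇(q → ¬p) there: v:T. ✓
v: successors {w}; ◇(q → ¬p) there: w:T. ✓
w: successors {w}; ◇(q → ¬p) there: w:T. ✓
Satisfying worlds: {u, v, w}.

3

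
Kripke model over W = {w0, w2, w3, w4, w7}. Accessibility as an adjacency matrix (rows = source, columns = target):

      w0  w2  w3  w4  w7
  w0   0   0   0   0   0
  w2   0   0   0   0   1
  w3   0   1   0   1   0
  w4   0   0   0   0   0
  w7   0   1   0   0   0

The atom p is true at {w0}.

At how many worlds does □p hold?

2

w0: no successors, so □p holds vacuously. ✓
w2: successors {w7}; p there: w7:F. ✗
w3: successors {w2, w4}; p there: w2:F, w4:F. ✗
w4: no successors, so □p holds vacuously. ✓
w7: successors {w2}; p there: w2:F. ✗
Satisfying worlds: {w0, w4}.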